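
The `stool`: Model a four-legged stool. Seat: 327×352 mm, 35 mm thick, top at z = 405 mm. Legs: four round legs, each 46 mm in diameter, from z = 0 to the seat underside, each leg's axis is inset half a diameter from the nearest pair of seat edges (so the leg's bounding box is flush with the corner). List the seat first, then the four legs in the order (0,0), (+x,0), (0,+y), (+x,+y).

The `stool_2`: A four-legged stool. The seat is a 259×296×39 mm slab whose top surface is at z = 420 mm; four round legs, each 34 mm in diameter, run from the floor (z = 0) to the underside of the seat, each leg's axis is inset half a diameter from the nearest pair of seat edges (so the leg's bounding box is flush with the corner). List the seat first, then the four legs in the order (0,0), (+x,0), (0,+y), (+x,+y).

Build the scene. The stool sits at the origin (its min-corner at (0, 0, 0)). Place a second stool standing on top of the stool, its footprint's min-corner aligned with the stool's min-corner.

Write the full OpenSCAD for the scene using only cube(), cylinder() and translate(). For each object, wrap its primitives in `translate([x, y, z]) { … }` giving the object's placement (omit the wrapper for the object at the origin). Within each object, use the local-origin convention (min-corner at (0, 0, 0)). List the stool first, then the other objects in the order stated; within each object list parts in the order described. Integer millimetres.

translate([0, 0, 370]) cube([327, 352, 35]);
translate([23, 23, 0]) cylinder(h = 370, r = 23);
translate([304, 23, 0]) cylinder(h = 370, r = 23);
translate([23, 329, 0]) cylinder(h = 370, r = 23);
translate([304, 329, 0]) cylinder(h = 370, r = 23);
translate([0, 0, 405]) {
  translate([0, 0, 381]) cube([259, 296, 39]);
  translate([17, 17, 0]) cylinder(h = 381, r = 17);
  translate([242, 17, 0]) cylinder(h = 381, r = 17);
  translate([17, 279, 0]) cylinder(h = 381, r = 17);
  translate([242, 279, 0]) cylinder(h = 381, r = 17);
}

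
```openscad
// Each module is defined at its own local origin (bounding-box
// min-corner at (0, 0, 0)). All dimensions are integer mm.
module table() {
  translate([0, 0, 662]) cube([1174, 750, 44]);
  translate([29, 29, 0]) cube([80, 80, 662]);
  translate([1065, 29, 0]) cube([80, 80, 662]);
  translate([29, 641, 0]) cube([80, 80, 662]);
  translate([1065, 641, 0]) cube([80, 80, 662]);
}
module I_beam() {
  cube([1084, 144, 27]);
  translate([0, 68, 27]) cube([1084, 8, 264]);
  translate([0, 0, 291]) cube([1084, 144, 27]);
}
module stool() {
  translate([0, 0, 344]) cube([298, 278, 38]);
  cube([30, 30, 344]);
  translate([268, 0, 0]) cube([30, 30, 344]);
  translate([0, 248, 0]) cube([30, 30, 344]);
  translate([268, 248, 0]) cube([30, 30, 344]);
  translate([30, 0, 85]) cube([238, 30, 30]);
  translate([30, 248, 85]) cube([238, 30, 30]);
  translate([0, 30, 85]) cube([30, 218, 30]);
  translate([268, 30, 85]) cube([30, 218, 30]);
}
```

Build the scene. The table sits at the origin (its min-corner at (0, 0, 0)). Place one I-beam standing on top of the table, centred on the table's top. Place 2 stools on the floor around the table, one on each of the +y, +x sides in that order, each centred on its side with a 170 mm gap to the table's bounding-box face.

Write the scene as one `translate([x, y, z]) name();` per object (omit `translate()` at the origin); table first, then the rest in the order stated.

table();
translate([45, 303, 706]) I_beam();
translate([438, 920, 0]) stool();
translate([1344, 236, 0]) stool();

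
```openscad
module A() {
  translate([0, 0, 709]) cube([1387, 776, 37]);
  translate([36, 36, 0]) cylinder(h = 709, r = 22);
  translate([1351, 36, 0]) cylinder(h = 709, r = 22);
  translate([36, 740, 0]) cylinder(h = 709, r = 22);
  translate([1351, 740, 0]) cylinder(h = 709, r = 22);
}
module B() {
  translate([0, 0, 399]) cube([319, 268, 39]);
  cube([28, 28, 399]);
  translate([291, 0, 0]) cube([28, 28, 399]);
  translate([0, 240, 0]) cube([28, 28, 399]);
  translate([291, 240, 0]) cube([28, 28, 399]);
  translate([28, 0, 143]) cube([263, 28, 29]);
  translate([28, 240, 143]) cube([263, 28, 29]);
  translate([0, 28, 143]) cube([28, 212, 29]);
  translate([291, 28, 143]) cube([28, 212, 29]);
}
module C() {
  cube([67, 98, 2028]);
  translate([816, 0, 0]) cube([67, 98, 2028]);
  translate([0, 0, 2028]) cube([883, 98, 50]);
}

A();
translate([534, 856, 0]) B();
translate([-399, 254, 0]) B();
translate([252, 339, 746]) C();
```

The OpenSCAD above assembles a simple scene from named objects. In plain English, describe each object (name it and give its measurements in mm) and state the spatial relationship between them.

A is a rectangular dining table. The top is 1387×776×37 mm with its upper surface at z = 746 mm. It stands on four round legs of 44 mm diameter, each leg's bounding box inset 14 mm from the nearest pair of top edges, running from the floor to the underside of the top.

B is a four-legged stool. The seat is a 319×268×39 mm slab whose top surface is at z = 438 mm; four square legs, each 28×28 mm in cross-section, run from the floor (z = 0) to the underside of the seat, each flush with a corner of the seat. Four stretchers, 28 mm wide and 29 mm tall, connect adjacent legs with their undersides at z = 143 mm, each running between the inner faces of the legs it joins and aligned with the legs' outer faces on the other axis.

C is a rectangular door frame: two vertical jambs of 67×98 mm section, 2028 mm tall, with a clear opening 749 mm wide between their inner faces. A header 50 mm tall and 98 mm deep lies on top of the jambs and spans the full outside width.

Two stools sit around the table at the +y, −x sides. The door frame is on top of the table, centred.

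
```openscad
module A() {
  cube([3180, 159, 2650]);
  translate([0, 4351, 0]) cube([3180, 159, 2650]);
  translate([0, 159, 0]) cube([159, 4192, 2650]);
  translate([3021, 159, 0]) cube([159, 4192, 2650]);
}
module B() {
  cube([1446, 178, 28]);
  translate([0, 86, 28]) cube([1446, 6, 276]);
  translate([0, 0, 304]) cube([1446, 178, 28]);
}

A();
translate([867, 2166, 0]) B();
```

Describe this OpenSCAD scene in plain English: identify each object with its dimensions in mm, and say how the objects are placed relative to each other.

A is the wall frame of a small rectangular building: four walls, each 2650 mm tall and 159 mm thick, enclosing a footprint 3180 mm (x) by 4510 mm (y) outside-to-outside, with no floor or roof. The front and back walls (the −y and +y sides) span the full width; the two side walls fit between them.

B is an I-beam lying along x, 1446 mm long. Overall section height 332 mm. Two flanges 178 mm wide (y) and 28 mm thick, one on the floor and one at the top; a web 6 mm thick runs between them, centred on the flange width.

The I-beam sits inside the house frame, centred.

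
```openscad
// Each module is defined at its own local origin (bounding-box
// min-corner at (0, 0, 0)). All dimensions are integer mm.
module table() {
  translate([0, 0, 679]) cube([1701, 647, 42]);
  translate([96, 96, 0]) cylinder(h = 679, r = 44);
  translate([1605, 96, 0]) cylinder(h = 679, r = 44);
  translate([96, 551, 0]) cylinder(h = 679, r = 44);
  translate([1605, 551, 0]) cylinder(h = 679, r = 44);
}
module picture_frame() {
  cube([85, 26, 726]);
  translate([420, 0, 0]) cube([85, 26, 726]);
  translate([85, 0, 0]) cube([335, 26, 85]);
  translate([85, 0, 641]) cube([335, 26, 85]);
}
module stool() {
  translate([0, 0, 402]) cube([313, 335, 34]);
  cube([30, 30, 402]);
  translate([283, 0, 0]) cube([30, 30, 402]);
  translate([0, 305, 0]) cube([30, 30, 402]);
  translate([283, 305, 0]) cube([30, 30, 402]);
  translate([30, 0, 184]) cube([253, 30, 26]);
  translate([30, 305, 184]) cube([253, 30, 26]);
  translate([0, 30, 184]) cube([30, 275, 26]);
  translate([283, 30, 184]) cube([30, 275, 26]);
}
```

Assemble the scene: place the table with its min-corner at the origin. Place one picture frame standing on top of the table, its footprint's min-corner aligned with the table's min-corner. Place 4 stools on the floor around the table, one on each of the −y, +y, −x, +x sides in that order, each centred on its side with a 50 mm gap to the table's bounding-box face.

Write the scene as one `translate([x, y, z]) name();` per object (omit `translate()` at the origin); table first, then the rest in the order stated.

table();
translate([0, 0, 721]) picture_frame();
translate([694, -385, 0]) stool();
translate([694, 697, 0]) stool();
translate([-363, 156, 0]) stool();
translate([1751, 156, 0]) stool();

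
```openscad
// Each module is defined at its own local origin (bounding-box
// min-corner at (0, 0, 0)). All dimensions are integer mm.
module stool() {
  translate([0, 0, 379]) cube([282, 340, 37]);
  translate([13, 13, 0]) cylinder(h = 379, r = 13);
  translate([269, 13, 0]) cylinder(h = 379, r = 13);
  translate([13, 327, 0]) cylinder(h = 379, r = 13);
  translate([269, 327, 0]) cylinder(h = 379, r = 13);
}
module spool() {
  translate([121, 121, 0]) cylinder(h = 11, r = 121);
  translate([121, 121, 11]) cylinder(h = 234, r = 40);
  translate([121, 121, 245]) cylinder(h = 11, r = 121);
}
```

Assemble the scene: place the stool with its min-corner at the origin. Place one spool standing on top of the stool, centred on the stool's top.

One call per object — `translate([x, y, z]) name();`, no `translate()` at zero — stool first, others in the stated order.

stool();
translate([20, 49, 416]) spool();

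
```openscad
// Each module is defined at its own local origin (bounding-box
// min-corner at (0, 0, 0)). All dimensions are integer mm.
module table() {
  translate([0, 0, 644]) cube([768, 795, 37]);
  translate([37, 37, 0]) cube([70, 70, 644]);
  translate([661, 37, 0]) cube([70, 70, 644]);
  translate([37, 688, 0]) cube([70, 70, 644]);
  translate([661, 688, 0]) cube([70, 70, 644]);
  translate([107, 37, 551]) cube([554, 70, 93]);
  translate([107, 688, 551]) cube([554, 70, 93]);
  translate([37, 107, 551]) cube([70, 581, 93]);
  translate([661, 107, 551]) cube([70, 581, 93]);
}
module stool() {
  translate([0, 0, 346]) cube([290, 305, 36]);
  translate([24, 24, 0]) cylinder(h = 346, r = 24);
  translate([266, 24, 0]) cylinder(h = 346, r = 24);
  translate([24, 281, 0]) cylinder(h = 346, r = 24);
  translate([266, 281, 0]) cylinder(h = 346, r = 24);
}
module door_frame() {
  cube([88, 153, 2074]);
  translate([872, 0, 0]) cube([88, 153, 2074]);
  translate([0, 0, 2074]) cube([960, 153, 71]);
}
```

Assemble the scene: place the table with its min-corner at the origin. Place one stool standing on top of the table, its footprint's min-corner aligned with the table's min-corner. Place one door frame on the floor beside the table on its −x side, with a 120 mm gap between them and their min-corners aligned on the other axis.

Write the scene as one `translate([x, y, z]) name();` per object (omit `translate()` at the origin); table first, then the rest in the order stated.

table();
translate([0, 0, 681]) stool();
translate([-1080, 0, 0]) door_frame();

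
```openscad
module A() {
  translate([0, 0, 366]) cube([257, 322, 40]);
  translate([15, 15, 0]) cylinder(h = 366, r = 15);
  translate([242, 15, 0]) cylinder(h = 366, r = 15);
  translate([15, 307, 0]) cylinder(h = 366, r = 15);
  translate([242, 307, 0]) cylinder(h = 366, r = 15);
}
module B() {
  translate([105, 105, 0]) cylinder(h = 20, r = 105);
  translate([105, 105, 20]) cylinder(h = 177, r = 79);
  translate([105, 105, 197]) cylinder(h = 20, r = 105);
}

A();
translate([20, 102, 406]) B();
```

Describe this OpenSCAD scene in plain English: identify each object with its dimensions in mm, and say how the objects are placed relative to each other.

A is a four-legged stool. The seat is a 257×322×40 mm slab whose top surface is at z = 406 mm; four round legs, each 30 mm in diameter, run from the floor (z = 0) to the underside of the seat, each leg's axis is inset half a diameter from the nearest pair of seat edges (so the leg's bounding box is flush with the corner).

B is a spool: two coaxial disc flanges of radius 105 mm and thickness 20 mm, joined by a core cylinder of radius 79 mm and height 177 mm. The lower flange rests on z = 0 and the three cylinders share a vertical axis.

The spool is on top of the stool.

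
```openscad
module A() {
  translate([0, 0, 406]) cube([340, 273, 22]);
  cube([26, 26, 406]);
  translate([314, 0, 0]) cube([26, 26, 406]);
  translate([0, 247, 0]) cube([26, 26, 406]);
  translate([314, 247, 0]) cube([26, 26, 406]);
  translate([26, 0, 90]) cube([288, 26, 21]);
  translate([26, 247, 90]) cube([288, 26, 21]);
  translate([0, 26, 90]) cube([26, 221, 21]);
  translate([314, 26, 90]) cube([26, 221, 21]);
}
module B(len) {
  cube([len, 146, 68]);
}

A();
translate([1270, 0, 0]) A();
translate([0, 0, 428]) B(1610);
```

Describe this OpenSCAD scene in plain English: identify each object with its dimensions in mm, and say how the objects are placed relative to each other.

A is a simple wooden stool: a rectangular seat 340 mm (x) by 273 mm (y), 22 mm thick, top face at z = 428 mm, on four square legs, each 26×26 mm in cross-section. The legs rest on z = 0, each flush with a corner of the seat. Four stretchers, 26 mm wide and 21 mm tall, connect adjacent legs with their undersides at z = 90 mm, each running between the inner faces of the legs it joins and aligned with the legs' outer faces on the other axis.

B is a rectangular beam 1610 mm long (x), 146 mm deep (y), 68 mm thick (z).

The beam spans the tops of two stools placed 930 mm apart, resting at z = 428 mm.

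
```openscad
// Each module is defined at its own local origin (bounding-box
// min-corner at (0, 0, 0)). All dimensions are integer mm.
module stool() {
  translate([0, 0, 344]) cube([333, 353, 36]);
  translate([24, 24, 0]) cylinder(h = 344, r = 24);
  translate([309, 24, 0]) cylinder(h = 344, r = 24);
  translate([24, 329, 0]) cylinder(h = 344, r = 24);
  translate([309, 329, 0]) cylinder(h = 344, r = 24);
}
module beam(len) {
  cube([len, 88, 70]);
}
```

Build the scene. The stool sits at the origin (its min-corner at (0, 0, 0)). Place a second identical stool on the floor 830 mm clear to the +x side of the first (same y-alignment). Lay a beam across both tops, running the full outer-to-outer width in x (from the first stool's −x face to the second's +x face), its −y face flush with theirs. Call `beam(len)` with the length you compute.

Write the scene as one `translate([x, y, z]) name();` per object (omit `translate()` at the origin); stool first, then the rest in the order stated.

stool();
translate([1163, 0, 0]) stool();
translate([0, 0, 380]) beam(1496);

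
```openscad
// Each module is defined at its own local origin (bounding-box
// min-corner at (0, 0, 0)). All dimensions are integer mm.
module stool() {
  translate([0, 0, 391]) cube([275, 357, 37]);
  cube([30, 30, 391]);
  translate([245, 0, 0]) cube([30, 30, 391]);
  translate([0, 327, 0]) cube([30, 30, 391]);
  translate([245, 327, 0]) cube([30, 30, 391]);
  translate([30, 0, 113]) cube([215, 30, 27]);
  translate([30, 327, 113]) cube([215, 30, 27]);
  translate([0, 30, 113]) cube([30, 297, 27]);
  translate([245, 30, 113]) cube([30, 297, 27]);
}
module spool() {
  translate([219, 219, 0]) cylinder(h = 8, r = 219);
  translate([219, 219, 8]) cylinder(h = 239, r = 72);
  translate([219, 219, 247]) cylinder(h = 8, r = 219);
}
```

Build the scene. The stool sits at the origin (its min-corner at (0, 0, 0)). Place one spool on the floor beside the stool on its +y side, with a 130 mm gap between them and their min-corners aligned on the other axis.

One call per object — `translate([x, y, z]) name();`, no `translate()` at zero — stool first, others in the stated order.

stool();
translate([0, 487, 0]) spool();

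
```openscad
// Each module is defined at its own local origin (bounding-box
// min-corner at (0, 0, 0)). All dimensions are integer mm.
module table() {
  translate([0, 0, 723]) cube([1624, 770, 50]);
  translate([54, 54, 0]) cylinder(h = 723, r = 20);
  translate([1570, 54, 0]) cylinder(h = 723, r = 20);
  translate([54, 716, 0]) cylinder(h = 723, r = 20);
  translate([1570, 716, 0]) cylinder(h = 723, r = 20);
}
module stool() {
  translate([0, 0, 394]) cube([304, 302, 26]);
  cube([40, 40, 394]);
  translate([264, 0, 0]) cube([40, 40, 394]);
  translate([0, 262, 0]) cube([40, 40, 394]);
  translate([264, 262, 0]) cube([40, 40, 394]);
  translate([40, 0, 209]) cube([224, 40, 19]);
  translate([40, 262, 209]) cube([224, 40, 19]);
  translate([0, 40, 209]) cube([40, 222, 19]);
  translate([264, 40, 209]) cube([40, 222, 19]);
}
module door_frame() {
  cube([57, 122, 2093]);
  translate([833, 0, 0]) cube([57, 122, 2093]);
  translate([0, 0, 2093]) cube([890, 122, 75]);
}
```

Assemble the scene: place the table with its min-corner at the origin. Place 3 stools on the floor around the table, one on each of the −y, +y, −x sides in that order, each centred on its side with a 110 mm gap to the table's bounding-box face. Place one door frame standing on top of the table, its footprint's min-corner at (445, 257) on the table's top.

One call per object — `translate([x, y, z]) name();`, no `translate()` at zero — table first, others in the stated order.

table();
translate([660, -412, 0]) stool();
translate([660, 880, 0]) stool();
translate([-414, 234, 0]) stool();
translate([445, 257, 773]) door_frame();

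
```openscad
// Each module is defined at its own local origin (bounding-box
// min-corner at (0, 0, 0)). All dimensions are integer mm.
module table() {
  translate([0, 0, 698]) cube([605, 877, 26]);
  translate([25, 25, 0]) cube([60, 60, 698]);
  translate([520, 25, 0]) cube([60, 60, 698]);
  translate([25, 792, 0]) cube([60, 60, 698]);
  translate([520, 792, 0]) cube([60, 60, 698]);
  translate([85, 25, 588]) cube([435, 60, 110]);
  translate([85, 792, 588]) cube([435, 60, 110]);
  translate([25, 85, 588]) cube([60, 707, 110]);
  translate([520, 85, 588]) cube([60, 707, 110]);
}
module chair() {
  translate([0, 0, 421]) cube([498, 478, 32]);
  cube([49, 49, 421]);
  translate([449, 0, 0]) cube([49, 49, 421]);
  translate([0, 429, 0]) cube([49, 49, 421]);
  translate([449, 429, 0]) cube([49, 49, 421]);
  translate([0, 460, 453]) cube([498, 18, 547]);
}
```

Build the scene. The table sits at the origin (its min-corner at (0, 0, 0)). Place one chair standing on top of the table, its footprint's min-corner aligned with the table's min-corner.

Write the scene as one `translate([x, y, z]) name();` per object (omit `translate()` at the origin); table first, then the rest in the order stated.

table();
translate([0, 0, 724]) chair();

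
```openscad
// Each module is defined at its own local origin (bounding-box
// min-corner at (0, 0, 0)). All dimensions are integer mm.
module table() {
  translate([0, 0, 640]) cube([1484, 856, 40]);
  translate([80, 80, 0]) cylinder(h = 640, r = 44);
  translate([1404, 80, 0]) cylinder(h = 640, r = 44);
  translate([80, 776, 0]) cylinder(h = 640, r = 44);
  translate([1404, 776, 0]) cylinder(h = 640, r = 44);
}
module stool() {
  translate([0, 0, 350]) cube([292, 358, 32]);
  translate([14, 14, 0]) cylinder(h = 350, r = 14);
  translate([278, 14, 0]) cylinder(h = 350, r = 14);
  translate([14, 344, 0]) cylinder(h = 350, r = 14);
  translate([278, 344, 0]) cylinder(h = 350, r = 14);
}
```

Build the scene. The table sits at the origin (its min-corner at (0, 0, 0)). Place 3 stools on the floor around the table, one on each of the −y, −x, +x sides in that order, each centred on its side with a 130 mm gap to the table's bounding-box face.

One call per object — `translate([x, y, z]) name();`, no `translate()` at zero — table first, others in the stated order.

table();
translate([596, -488, 0]) stool();
translate([-422, 249, 0]) stool();
translate([1614, 249, 0]) stool();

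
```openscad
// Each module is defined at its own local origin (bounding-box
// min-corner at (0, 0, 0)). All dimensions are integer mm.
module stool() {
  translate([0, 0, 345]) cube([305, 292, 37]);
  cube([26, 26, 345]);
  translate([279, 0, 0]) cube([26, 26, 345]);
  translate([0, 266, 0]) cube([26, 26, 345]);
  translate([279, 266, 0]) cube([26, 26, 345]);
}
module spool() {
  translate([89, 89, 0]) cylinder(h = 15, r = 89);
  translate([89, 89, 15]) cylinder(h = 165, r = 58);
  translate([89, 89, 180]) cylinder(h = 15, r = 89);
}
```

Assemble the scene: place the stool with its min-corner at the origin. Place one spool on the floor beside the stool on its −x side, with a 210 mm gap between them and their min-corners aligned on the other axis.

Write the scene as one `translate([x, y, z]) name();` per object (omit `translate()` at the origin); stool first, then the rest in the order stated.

stool();
translate([-388, 0, 0]) spool();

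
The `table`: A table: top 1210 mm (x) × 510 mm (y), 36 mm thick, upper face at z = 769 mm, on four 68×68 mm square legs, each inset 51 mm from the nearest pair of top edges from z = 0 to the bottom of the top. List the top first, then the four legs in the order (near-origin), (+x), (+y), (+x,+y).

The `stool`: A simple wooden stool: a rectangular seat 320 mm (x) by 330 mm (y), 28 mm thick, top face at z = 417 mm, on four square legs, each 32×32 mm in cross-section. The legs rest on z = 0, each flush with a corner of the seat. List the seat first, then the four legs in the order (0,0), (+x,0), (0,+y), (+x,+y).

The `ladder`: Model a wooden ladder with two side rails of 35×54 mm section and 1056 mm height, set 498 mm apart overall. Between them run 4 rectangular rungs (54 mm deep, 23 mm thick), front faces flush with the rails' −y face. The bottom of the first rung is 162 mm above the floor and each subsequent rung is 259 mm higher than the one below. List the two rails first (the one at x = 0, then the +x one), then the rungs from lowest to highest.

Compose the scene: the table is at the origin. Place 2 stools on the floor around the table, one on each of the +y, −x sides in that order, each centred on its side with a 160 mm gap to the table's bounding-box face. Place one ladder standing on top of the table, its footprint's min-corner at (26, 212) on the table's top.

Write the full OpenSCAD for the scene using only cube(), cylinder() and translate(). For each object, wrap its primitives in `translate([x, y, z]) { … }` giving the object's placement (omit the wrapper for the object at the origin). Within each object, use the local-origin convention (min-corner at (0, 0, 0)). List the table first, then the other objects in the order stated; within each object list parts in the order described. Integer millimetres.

translate([0, 0, 733]) cube([1210, 510, 36]);
translate([51, 51, 0]) cube([68, 68, 733]);
translate([1091, 51, 0]) cube([68, 68, 733]);
translate([51, 391, 0]) cube([68, 68, 733]);
translate([1091, 391, 0]) cube([68, 68, 733]);
translate([445, 670, 0]) {
  translate([0, 0, 389]) cube([320, 330, 28]);
  cube([32, 32, 389]);
  translate([288, 0, 0]) cube([32, 32, 389]);
  translate([0, 298, 0]) cube([32, 32, 389]);
  translate([288, 298, 0]) cube([32, 32, 389]);
}
translate([-480, 90, 0]) {
  translate([0, 0, 389]) cube([320, 330, 28]);
  cube([32, 32, 389]);
  translate([288, 0, 0]) cube([32, 32, 389]);
  translate([0, 298, 0]) cube([32, 32, 389]);
  translate([288, 298, 0]) cube([32, 32, 389]);
}
translate([26, 212, 769]) {
  cube([35, 54, 1056]);
  translate([463, 0, 0]) cube([35, 54, 1056]);
  translate([35, 0, 162]) cube([428, 54, 23]);
  translate([35, 0, 421]) cube([428, 54, 23]);
  translate([35, 0, 680]) cube([428, 54, 23]);
  translate([35, 0, 939]) cube([428, 54, 23]);
}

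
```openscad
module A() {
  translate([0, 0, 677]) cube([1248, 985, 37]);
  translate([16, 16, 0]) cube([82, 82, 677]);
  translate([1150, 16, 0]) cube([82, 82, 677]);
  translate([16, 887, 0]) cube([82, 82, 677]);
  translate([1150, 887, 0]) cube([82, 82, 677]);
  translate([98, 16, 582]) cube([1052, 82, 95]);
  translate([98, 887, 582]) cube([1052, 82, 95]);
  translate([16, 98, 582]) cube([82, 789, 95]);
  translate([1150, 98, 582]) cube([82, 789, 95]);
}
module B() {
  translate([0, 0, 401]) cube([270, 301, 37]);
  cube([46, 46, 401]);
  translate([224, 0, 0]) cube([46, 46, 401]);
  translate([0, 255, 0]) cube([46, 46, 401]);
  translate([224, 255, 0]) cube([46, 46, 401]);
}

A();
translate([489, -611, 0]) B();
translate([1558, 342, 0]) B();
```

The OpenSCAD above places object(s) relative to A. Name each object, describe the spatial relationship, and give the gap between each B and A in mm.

A is a table. B is a stool. Two stools sit around the table at the −y, +x sides. The gap between each stool and the table is 310 mm.

Each stool's nearest face is 310 mm from the table's bounding box.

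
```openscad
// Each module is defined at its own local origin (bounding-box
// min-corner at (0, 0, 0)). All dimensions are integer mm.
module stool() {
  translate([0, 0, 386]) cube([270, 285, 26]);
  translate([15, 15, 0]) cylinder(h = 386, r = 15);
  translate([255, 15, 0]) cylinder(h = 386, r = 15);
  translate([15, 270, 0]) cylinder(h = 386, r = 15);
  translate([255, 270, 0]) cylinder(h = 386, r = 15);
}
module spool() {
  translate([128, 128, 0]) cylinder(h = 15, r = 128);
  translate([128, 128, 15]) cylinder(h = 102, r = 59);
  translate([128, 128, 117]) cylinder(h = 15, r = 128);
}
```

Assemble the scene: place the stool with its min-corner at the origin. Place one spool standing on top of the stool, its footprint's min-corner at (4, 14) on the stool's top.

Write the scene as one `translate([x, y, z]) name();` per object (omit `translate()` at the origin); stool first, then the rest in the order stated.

stool();
translate([4, 14, 412]) spool();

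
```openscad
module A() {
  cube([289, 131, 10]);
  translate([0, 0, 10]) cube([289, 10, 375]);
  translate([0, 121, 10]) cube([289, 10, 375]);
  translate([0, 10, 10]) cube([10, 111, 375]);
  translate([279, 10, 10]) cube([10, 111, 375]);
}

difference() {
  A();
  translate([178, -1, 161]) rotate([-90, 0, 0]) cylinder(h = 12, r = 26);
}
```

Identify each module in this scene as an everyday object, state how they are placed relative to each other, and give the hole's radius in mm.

A is an open box. The open box has a circular hole through its front wall. The hole's radius is 26 mm.

The subtracted cylinder has r = 26 mm.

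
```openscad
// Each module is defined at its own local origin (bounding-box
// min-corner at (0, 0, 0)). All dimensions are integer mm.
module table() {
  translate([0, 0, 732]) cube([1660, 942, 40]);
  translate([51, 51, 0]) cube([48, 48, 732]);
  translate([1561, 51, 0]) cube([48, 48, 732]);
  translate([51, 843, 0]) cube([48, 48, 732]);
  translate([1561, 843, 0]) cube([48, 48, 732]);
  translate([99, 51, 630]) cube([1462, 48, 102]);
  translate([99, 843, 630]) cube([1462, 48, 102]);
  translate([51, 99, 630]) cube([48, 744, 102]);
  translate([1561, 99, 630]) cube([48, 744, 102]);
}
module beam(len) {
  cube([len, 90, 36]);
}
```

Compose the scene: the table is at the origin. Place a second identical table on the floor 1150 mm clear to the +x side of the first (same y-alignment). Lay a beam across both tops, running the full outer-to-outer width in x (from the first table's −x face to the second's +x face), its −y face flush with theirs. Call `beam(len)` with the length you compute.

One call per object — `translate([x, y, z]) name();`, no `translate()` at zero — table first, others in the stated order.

table();
translate([2810, 0, 0]) table();
translate([0, 0, 772]) beam(4470);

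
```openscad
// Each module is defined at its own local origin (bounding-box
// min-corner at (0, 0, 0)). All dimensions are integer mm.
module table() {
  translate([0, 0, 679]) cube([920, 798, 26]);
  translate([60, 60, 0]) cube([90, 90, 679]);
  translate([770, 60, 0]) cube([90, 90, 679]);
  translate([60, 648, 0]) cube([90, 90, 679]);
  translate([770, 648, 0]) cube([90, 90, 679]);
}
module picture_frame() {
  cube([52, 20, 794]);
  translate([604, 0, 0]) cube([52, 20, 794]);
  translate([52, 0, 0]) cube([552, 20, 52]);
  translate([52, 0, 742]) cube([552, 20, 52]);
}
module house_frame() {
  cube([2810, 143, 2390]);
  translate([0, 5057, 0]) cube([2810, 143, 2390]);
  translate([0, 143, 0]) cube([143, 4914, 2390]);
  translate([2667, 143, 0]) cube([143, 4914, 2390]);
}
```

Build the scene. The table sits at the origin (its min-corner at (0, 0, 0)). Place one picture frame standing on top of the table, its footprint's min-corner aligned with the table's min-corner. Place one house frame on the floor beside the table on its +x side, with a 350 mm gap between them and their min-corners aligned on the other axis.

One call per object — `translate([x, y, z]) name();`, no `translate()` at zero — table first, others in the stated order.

table();
translate([0, 0, 705]) picture_frame();
translate([1270, 0, 0]) house_frame();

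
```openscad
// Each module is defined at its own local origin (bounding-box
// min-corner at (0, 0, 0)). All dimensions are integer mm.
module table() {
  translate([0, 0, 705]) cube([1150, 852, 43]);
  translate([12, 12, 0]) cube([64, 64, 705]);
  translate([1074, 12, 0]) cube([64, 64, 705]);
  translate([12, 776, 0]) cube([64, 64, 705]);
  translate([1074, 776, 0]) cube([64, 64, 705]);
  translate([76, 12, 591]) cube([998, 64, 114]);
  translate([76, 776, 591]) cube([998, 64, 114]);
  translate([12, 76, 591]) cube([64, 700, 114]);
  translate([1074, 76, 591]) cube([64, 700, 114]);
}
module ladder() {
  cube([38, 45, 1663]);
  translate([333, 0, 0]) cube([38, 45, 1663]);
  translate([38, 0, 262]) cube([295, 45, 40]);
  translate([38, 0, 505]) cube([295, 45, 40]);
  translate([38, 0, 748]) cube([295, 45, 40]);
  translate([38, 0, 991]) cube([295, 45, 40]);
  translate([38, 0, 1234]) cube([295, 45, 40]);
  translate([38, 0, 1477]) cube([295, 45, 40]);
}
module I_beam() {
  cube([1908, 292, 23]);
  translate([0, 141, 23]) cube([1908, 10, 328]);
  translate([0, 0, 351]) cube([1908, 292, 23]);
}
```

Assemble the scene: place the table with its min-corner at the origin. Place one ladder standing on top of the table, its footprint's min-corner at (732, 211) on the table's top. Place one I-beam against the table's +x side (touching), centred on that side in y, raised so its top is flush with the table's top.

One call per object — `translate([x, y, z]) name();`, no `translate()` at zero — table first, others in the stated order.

table();
translate([732, 211, 748]) ladder();
translate([1150, 280, 374]) I_beam();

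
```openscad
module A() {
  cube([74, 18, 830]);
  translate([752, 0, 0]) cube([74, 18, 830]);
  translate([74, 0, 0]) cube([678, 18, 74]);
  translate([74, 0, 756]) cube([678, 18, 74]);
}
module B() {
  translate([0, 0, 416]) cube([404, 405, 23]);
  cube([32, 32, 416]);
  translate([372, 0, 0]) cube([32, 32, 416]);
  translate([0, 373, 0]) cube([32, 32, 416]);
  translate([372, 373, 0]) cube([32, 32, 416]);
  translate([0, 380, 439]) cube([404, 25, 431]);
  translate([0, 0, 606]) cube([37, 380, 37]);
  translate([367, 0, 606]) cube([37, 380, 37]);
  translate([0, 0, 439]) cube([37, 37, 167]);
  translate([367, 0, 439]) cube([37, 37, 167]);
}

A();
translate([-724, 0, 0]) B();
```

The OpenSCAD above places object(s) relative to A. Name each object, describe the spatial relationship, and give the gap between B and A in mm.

A is a picture frame. B is a chair. The chair is on the floor beside the picture frame on its −x side. The gap between the chair and the picture frame is 320 mm.

The chair's nearest face is 320 mm from the picture frame's −x face.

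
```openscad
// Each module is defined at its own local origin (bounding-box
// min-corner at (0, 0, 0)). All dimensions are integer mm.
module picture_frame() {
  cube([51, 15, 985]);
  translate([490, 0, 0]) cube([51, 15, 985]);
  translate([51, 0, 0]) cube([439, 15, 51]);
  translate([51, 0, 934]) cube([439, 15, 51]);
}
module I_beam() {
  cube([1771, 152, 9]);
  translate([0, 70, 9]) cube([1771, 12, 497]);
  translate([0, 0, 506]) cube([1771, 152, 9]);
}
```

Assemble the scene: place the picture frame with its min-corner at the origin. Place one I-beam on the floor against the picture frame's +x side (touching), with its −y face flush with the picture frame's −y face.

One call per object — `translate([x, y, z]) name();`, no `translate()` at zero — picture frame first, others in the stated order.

picture_frame();
translate([541, 0, 0]) I_beam();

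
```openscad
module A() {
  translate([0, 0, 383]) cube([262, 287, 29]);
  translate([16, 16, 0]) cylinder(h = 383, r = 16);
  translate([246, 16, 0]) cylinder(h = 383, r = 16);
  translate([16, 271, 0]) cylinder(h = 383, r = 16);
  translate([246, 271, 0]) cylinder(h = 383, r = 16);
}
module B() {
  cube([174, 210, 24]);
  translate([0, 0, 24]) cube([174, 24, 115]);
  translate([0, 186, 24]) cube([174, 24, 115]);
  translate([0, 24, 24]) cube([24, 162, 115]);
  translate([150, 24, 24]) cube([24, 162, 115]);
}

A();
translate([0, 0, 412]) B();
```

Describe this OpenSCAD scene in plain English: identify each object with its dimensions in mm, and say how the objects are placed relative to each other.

A is a simple wooden stool: a rectangular seat 262 mm (x) by 287 mm (y), 29 mm thick, top face at z = 412 mm, on four round legs, each 32 mm in diameter. The legs rest on z = 0, each leg's axis is inset half a diameter from the nearest pair of seat edges (so the leg's bounding box is flush with the corner).

B is an open-topped rectangular box: outside dimensions 174×210×139 mm, with a uniform wall and base thickness of 24 mm. The base is a full 174×210 slab on the floor; four walls sit on top of the base. The front and back walls (the −y and +y sides) span the full width; the two side walls fit between them.

The open box is on top of the stool.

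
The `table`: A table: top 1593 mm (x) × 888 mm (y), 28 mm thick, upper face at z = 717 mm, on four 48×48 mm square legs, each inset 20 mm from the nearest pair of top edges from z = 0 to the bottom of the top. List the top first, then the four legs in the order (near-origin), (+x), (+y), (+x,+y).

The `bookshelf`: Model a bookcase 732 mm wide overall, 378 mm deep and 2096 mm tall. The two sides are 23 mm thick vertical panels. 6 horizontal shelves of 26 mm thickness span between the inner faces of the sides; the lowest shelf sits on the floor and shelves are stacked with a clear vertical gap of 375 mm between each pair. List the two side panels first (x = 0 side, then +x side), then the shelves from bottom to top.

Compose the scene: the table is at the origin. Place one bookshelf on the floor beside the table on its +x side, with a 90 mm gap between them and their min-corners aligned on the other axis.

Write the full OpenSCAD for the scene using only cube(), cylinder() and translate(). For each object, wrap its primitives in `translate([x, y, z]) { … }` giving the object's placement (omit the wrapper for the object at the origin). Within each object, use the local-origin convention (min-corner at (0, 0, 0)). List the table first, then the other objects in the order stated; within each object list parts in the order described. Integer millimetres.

translate([0, 0, 689]) cube([1593, 888, 28]);
translate([20, 20, 0]) cube([48, 48, 689]);
translate([1525, 20, 0]) cube([48, 48, 689]);
translate([20, 820, 0]) cube([48, 48, 689]);
translate([1525, 820, 0]) cube([48, 48, 689]);
translate([1683, 0, 0]) {
  cube([23, 378, 2096]);
  translate([709, 0, 0]) cube([23, 378, 2096]);
  translate([23, 0, 0]) cube([686, 378, 26]);
  translate([23, 0, 401]) cube([686, 378, 26]);
  translate([23, 0, 802]) cube([686, 378, 26]);
  translate([23, 0, 1203]) cube([686, 378, 26]);
  translate([23, 0, 1604]) cube([686, 378, 26]);
  translate([23, 0, 2005]) cube([686, 378, 26]);
}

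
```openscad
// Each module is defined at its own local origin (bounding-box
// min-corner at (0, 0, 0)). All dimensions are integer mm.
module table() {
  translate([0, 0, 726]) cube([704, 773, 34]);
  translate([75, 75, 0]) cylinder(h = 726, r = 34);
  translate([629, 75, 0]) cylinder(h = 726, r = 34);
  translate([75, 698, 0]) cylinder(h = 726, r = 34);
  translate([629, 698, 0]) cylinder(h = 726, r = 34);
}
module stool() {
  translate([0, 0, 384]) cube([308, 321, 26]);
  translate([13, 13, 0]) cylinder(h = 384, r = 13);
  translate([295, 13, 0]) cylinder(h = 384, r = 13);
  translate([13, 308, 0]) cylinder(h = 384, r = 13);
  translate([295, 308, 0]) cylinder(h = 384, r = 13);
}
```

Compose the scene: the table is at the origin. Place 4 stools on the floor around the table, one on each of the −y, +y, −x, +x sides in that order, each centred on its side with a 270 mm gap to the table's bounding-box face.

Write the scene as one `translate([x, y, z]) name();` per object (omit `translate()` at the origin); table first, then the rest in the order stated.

table();
translate([198, -591, 0]) stool();
translate([198, 1043, 0]) stool();
translate([-578, 226, 0]) stool();
translate([974, 226, 0]) stool();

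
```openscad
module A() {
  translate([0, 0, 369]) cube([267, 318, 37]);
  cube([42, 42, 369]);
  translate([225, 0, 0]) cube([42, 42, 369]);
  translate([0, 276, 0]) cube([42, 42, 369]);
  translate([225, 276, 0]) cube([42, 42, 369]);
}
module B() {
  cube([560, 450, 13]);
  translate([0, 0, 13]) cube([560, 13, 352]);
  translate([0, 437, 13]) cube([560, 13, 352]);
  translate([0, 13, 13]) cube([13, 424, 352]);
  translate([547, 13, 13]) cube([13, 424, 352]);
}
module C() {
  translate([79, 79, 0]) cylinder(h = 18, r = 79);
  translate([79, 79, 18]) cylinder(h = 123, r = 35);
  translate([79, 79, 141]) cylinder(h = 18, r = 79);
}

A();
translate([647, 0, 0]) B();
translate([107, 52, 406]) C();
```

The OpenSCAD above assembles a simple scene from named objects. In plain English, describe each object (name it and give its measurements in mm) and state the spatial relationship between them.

A is a four-legged stool. The seat is 267×318 mm, 37 mm thick, top at z = 406 mm. It stands on four square legs, each 42×42 mm in cross-section, from z = 0 to the seat underside, each flush with a corner of the seat.

B is an open-topped rectangular box: outside dimensions 560×450×365 mm, with a uniform wall and base thickness of 13 mm. The base is a full 560×450 slab on the floor; four walls sit on top of the base. The front and back walls (the −y and +y sides) span the full width; the two side walls fit between them.

C is a spool: two coaxial disc flanges of radius 79 mm and thickness 18 mm, joined by a core cylinder of radius 35 mm and height 123 mm. The lower flange rests on z = 0 and the three cylinders share a vertical axis.

The open box is on the floor beside the stool on its +x side. The spool is on top of the stool.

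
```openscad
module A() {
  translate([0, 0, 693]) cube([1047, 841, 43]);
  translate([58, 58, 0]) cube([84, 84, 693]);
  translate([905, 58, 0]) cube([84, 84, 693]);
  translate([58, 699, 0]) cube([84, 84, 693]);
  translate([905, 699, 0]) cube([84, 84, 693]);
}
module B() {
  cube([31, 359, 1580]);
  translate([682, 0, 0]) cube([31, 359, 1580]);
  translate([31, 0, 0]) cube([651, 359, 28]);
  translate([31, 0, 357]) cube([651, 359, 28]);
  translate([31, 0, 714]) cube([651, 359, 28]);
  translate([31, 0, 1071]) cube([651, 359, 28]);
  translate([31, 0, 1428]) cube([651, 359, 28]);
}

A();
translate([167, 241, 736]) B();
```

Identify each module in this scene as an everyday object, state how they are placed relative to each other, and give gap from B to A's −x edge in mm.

The bookshelf's min-x is at 167; the table's min-x is 0; gap = 167 mm.

A is a table. B is a bookshelf. The bookshelf is on top of the table, centred. The gap from the bookshelf to the table's −x edge is 167 mm.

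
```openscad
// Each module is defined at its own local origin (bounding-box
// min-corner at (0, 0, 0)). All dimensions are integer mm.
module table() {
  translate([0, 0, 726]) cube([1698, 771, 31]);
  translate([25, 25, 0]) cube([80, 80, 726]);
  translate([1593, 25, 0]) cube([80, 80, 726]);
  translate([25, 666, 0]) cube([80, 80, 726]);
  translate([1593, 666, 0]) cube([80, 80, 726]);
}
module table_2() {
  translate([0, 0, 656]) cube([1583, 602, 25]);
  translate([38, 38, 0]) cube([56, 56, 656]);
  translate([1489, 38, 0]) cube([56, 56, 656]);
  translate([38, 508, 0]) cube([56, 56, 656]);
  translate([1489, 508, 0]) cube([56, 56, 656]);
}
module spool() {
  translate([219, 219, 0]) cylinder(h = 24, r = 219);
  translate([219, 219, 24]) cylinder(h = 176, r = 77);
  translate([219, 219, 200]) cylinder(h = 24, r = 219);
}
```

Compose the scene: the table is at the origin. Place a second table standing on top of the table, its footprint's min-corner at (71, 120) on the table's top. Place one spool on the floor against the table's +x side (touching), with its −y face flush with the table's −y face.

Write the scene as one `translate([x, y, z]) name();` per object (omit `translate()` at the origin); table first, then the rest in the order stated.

table();
translate([71, 120, 757]) table_2();
translate([1698, 0, 0]) spool();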